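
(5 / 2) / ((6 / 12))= 5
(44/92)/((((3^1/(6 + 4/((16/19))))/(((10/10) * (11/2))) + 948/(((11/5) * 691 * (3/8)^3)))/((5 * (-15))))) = -2426809275/803494328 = -3.02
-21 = -21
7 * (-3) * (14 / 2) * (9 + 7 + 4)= -2940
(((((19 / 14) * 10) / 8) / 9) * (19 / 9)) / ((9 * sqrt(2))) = 1805 * sqrt(2) / 81648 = 0.03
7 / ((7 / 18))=18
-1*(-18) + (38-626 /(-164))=4905 /82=59.82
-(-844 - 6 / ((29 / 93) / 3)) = 26150 / 29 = 901.72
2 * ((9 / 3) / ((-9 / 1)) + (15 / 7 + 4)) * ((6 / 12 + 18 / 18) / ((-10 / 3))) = -183 / 35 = -5.23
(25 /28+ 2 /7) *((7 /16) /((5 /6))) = 0.62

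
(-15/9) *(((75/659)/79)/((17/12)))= -1500/885037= -0.00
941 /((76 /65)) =61165 /76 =804.80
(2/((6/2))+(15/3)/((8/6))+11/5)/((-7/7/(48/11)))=-1588/55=-28.87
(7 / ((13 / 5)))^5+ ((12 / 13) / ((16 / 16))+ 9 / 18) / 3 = 141.93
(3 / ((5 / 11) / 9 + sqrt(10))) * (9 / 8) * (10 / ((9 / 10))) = -7425 / 39194 + 147015 * sqrt(10) / 39194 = 11.67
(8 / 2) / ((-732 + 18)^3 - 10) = -2 / 181997177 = -0.00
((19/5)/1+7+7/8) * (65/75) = 6071/600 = 10.12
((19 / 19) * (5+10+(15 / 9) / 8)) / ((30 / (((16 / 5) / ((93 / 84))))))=2044 / 1395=1.47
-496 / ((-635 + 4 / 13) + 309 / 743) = 0.78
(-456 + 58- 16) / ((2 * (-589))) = 207 / 589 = 0.35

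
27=27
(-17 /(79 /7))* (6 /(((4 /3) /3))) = -3213 /158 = -20.34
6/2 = 3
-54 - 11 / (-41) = -2203 / 41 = -53.73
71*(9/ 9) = 71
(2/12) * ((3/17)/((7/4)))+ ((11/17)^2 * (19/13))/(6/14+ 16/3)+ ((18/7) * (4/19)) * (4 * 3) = 3307513/499681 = 6.62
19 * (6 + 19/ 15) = 2071/ 15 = 138.07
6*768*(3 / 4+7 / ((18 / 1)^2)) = 32000 / 9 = 3555.56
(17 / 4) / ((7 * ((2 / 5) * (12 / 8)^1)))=85 / 84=1.01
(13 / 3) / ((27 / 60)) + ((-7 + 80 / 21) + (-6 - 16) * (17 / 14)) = -3832 / 189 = -20.28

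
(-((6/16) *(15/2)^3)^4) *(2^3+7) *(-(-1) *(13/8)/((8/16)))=-2049343406982421875/67108864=-30537596448.99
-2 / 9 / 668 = -1 / 3006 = -0.00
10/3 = 3.33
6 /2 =3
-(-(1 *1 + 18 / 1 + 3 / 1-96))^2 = -5476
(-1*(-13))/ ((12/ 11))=143/ 12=11.92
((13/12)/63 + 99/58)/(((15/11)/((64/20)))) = 1663156/411075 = 4.05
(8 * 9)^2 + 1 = 5185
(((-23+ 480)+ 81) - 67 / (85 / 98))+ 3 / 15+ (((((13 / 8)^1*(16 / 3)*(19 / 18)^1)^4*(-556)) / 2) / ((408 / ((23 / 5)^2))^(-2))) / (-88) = 127099463548105448119 / 15450249680415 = 8226369.55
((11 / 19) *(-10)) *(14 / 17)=-1540 / 323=-4.77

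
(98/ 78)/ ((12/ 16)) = 196/ 117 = 1.68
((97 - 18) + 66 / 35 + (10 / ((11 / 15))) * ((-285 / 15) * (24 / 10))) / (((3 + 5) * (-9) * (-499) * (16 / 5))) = -208259 / 44263296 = -0.00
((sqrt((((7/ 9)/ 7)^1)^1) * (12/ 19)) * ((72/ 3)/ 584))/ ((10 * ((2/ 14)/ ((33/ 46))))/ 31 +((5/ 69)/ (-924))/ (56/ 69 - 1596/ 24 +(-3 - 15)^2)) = 2042145336/ 15162260965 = 0.13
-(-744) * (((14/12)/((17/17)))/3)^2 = 3038/27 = 112.52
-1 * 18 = -18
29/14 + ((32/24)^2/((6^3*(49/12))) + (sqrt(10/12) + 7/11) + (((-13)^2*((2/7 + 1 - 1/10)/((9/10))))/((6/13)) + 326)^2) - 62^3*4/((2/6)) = -3467862012943/1571724 + sqrt(30)/6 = -2206405.56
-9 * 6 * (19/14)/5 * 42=-3078/5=-615.60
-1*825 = -825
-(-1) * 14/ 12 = 7/ 6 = 1.17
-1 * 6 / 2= -3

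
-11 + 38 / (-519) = -5747 / 519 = -11.07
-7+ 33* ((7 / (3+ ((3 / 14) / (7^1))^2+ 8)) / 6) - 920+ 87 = -836.50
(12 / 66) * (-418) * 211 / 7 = -16036 / 7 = -2290.86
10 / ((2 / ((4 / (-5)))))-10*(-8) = 76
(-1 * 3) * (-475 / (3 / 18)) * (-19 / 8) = -81225 / 4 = -20306.25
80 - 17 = 63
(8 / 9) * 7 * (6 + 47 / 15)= 7672 / 135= 56.83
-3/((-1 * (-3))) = -1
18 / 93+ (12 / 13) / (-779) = 60390 / 313937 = 0.19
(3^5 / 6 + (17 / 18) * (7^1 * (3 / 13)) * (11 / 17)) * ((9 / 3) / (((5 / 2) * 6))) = 1618 / 195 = 8.30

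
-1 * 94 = -94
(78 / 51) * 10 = 260 / 17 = 15.29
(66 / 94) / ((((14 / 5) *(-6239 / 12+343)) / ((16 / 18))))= -80 / 63497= -0.00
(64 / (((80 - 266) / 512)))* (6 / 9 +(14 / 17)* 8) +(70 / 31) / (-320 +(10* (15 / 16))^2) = -18010576768 / 14091453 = -1278.12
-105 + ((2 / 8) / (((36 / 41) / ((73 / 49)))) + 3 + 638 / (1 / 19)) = 84816113 / 7056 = 12020.42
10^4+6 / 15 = 50002 / 5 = 10000.40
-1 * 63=-63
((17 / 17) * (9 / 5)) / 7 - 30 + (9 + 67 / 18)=-17.02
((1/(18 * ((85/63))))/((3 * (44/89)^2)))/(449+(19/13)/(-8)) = 720811/5760875340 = 0.00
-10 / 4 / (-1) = 5 / 2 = 2.50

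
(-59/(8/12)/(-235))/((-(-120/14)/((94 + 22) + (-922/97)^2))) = 100231383/11055575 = 9.07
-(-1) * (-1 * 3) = -3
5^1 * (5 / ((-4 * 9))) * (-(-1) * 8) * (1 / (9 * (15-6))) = -50 / 729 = -0.07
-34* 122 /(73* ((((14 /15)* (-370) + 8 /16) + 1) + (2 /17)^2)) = 7192632 /43521359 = 0.17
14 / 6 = 7 / 3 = 2.33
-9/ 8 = -1.12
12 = 12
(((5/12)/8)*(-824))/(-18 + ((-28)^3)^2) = -515/5782683432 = -0.00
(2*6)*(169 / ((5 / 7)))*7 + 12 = 99432 / 5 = 19886.40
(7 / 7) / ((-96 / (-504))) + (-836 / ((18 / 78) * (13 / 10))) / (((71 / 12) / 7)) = -934829 / 284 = -3291.65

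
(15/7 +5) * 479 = 23950/7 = 3421.43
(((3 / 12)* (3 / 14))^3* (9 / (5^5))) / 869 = 243 / 476907200000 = 0.00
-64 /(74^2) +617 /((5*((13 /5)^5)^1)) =521979937 /508300117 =1.03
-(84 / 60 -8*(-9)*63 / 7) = -3247 / 5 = -649.40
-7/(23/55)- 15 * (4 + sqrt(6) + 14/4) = -5945/46- 15 * sqrt(6) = -165.98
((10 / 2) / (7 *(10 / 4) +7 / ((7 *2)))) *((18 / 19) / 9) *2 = 10 / 171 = 0.06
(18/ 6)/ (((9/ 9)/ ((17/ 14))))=51/ 14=3.64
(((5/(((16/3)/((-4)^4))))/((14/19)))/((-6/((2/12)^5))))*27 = -95/504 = -0.19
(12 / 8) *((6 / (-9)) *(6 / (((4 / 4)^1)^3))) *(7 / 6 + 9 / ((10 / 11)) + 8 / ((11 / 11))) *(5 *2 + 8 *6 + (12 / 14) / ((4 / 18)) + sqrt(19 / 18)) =-247676 / 35 - 286 *sqrt(38) / 15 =-7193.99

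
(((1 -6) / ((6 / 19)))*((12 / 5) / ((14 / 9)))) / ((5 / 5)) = -171 / 7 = -24.43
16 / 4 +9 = 13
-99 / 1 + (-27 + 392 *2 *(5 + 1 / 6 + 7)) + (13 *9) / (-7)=9395.95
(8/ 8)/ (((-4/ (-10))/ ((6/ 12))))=5/ 4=1.25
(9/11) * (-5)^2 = 225/11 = 20.45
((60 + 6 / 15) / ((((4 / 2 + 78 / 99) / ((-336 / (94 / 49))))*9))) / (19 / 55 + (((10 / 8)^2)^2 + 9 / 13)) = -83425678336 / 688409987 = -121.19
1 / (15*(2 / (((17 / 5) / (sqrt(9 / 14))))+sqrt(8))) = 119 / (15*(15*sqrt(14)+238*sqrt(2))) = 0.02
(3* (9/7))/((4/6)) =81/14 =5.79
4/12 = 1/3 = 0.33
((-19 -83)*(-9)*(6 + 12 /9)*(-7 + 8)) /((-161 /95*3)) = -213180 /161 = -1324.10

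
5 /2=2.50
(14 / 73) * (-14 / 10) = -98 / 365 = -0.27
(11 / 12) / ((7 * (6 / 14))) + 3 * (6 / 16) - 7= -401 / 72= -5.57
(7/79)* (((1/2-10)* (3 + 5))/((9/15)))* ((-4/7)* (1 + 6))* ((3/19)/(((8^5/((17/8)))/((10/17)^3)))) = 4375/46757888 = 0.00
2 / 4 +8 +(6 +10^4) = 20029 / 2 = 10014.50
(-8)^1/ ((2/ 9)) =-36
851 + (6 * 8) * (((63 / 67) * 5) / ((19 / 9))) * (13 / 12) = 1230743 / 1273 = 966.81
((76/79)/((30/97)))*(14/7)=6.22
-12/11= -1.09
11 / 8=1.38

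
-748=-748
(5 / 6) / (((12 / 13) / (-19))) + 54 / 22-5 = -15601 / 792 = -19.70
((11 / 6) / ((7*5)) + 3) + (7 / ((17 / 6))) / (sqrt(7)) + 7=6*sqrt(7) / 17 + 2111 / 210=10.99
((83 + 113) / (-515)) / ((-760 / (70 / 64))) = 343 / 626240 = 0.00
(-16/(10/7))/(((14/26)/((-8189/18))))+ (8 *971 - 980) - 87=727373/45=16163.84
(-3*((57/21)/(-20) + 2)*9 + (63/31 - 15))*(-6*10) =824211/217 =3798.21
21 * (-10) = -210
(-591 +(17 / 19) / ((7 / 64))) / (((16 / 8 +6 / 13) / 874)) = -23176985 / 112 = -206937.37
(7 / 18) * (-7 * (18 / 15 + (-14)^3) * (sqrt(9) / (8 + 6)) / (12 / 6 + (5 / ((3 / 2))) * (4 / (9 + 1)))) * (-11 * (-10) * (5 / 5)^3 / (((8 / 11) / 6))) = 17423637 / 40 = 435590.92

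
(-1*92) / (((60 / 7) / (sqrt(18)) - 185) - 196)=6440*sqrt(2) / 7112689 + 1717548 / 7112689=0.24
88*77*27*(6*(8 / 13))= 8781696 / 13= 675515.08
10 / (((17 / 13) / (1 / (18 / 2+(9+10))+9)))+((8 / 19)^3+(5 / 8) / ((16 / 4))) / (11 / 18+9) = 69.12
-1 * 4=-4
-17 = -17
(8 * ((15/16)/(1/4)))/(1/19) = 570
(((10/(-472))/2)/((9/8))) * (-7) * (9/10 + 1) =133/1062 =0.13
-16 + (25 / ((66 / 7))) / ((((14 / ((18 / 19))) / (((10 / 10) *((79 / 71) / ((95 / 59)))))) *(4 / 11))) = -15.66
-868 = -868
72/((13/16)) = 88.62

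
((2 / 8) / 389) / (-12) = -1 / 18672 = -0.00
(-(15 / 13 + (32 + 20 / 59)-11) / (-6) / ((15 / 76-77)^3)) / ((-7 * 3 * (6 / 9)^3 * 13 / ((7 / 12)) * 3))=118331468 / 5948795655310989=0.00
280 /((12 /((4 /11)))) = 280 /33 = 8.48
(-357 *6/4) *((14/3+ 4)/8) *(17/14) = -11271/16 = -704.44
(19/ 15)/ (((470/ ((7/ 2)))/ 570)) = 2527/ 470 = 5.38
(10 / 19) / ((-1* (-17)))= 10 / 323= 0.03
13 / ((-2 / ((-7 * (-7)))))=-637 / 2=-318.50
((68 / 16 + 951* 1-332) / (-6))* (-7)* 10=29085 / 4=7271.25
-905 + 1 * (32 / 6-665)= -4694 / 3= -1564.67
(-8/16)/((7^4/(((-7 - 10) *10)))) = 85/2401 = 0.04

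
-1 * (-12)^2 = -144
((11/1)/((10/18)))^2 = 9801/25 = 392.04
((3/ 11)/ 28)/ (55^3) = 3/ 51243500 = 0.00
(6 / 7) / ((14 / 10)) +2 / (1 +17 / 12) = 2046 / 1421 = 1.44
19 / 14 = 1.36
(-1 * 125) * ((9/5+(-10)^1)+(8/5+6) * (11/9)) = -1225/9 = -136.11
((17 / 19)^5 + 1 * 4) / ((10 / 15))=33972759 / 4952198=6.86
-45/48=-15/16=-0.94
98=98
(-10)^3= -1000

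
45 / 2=22.50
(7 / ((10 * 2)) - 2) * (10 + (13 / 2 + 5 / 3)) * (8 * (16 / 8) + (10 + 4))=-3597 / 4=-899.25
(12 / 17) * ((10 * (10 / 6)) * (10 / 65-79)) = -205000 / 221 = -927.60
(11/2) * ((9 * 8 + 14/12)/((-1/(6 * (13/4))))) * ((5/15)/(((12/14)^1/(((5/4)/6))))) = -2197195/3456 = -635.76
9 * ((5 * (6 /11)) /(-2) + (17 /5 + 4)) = 2988 /55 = 54.33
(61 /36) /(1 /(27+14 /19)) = 32147 /684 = 47.00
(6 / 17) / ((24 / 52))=13 / 17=0.76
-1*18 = -18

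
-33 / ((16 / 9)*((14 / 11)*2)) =-3267 / 448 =-7.29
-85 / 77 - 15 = -1240 / 77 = -16.10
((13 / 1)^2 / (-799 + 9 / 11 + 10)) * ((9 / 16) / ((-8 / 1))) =5577 / 369920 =0.02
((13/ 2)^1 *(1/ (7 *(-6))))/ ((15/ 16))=-52/ 315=-0.17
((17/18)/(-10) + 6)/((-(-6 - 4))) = 1063/1800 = 0.59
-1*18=-18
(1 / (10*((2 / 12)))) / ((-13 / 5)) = -3 / 13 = -0.23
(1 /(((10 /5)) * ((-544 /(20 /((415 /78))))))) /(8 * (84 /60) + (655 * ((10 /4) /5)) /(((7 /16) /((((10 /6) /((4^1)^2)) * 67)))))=-4095 /6205448188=-0.00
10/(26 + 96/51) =85/237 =0.36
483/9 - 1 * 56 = -7/3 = -2.33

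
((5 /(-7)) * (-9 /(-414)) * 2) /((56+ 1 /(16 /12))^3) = -320 /1883230363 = -0.00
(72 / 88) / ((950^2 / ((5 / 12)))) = 3 / 7942000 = 0.00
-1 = -1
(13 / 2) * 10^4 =65000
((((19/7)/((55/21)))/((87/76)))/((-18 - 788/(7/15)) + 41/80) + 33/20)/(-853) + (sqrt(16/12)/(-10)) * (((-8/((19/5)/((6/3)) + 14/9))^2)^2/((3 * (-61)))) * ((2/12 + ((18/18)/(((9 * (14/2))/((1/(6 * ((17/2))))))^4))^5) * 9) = -10054187551/5199382461020 + 18769521637605283900742026097724205443258116242074581791750766353294413824000 * sqrt(3)/1195682476407855055817784129324144759753329094663182415591719907508396309704141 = 0.03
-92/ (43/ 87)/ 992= -2001/ 10664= -0.19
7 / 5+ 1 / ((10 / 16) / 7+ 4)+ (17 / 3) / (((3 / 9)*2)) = 23231 / 2290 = 10.14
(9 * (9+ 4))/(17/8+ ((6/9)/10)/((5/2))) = 70200/1291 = 54.38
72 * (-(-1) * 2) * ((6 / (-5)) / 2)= -432 / 5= -86.40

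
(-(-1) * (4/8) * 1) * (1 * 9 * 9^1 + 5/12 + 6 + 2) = 1073/24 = 44.71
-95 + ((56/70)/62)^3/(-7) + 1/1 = -2450309758/26067125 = -94.00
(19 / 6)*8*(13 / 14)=494 / 21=23.52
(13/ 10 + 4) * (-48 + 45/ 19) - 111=-67041/ 190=-352.85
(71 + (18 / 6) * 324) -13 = 1030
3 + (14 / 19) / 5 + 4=679 / 95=7.15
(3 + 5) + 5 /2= 21 /2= 10.50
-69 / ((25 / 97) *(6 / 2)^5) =-2231 / 2025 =-1.10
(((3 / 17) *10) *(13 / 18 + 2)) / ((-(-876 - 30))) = 245 / 46206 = 0.01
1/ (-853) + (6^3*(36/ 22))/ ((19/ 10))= 33164431/ 178277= 186.03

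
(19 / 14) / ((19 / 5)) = 5 / 14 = 0.36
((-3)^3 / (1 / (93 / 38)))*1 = -2511 / 38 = -66.08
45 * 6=270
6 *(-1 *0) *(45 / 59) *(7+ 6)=0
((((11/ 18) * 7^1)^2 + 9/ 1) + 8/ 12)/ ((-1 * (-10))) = 2.80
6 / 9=2 / 3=0.67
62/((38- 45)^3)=-62/343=-0.18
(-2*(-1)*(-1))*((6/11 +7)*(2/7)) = -332/77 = -4.31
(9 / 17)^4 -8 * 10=-6675119 / 83521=-79.92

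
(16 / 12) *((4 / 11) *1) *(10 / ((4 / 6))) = 80 / 11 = 7.27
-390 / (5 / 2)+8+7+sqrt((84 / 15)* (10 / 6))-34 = -175+2* sqrt(21) / 3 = -171.94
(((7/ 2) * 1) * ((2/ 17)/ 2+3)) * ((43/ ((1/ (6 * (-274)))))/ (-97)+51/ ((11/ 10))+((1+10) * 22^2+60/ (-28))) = 1184001650/ 18139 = 65273.81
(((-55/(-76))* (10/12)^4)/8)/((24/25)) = 859375/18911232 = 0.05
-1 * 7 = -7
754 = 754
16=16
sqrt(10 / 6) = sqrt(15) / 3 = 1.29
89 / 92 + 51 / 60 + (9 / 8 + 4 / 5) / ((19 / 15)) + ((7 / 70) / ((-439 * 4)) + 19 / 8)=8766567 / 1534744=5.71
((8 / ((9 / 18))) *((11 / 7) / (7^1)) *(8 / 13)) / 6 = 0.37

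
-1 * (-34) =34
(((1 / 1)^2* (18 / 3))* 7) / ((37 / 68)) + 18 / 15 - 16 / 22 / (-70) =1116802 / 14245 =78.40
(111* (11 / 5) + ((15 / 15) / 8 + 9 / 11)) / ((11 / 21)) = 2265123 / 4840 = 468.00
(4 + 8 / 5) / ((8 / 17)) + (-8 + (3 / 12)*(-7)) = 43 / 20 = 2.15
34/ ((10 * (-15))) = -17/ 75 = -0.23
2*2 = 4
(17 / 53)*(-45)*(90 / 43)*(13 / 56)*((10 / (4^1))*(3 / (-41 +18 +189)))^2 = -100693125 / 7033613888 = -0.01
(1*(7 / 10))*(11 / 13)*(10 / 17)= 77 / 221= 0.35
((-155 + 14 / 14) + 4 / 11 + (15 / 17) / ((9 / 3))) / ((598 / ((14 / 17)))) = -200725 / 950521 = -0.21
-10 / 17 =-0.59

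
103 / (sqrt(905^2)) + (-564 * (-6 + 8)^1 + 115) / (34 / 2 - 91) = 924387 / 66970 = 13.80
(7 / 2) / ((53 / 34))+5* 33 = 167.25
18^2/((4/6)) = 486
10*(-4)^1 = -40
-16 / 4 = -4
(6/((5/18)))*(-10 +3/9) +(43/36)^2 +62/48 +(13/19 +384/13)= -281472823/1600560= -175.86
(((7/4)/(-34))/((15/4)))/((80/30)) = -7/1360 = -0.01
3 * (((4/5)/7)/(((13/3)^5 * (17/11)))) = 32076/220919335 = 0.00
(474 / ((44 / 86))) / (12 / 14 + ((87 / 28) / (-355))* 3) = 33766180 / 30283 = 1115.02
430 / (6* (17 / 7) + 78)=1505 / 324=4.65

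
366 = 366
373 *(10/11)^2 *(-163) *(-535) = 3252746500/121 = 26882202.48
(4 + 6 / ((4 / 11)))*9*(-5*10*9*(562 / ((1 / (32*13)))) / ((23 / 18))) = -349390454400 / 23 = -15190889321.74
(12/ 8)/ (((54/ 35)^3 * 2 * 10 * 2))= 8575/ 839808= 0.01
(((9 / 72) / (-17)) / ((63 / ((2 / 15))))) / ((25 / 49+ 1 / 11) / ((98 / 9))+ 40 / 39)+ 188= 640460325511 / 3406704120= 188.00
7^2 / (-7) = -7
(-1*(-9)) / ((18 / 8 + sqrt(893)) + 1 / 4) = 0.28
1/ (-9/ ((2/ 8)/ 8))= -1/ 288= -0.00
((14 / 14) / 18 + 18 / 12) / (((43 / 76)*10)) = 532 / 1935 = 0.27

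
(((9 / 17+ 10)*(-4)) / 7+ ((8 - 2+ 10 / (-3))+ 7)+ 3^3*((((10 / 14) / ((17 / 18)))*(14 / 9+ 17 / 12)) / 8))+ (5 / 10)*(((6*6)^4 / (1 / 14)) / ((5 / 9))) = 86345745173 / 4080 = 21163172.84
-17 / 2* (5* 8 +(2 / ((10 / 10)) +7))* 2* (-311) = 259063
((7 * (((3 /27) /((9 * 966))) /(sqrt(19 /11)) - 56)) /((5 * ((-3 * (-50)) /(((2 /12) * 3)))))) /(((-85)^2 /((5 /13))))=-98 /7044375 + sqrt(209) /5984393805000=-0.00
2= 2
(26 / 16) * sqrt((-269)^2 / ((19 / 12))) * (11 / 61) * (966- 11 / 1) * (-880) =-8081916700 * sqrt(57) / 1159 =-52646361.52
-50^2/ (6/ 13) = -16250/ 3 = -5416.67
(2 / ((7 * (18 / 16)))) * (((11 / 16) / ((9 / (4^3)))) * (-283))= -199232 / 567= -351.38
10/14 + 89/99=1118/693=1.61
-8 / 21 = -0.38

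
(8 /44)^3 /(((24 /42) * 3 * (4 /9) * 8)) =21 /21296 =0.00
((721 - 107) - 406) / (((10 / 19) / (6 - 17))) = -21736 / 5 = -4347.20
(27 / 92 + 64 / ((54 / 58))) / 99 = 171481 / 245916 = 0.70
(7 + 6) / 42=13 / 42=0.31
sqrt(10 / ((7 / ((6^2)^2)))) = 36 * sqrt(70) / 7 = 43.03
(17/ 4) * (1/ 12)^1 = 17/ 48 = 0.35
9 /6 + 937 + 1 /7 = 13141 /14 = 938.64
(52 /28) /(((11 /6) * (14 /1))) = 39 /539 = 0.07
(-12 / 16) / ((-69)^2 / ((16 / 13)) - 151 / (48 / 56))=-36 / 177223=-0.00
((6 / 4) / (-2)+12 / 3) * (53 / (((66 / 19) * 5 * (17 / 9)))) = 39273 / 7480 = 5.25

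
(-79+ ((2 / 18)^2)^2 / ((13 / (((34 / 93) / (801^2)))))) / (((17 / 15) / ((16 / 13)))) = -32164621788898960 / 374914631611143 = -85.79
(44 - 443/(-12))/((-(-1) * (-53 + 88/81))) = -26217/16820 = -1.56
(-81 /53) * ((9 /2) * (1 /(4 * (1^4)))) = -729 /424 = -1.72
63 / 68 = 0.93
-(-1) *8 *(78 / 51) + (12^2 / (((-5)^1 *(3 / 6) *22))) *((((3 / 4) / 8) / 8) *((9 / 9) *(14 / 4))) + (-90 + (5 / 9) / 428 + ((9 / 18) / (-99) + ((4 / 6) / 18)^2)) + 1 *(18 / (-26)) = -2383719808867 / 30340046880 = -78.57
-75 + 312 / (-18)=-277 / 3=-92.33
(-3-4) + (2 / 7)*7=-5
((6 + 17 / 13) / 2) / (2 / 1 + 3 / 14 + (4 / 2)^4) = 133 / 663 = 0.20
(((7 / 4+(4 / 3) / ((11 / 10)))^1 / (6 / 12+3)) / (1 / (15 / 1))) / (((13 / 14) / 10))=19550 / 143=136.71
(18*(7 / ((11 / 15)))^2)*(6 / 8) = 297675 / 242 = 1230.06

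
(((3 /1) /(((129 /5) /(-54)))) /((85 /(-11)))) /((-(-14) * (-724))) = -297 /3704708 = -0.00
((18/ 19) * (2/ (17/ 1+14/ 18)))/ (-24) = -27/ 6080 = -0.00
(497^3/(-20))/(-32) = 122763473/640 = 191817.93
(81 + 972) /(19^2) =1053 /361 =2.92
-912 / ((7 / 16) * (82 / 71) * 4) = -129504 / 287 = -451.23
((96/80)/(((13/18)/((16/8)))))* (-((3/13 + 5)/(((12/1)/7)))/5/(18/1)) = -476/4225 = -0.11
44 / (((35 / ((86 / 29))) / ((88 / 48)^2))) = 114466 / 9135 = 12.53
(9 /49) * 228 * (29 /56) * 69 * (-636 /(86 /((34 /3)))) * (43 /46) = -117237.70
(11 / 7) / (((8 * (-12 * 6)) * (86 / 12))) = -0.00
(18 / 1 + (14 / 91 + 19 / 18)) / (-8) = -4495 / 1872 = -2.40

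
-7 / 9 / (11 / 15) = -35 / 33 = -1.06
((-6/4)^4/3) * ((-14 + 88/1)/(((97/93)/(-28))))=-650349/194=-3352.31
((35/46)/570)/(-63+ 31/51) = -119/5562136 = -0.00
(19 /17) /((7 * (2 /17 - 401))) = -19 /47705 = -0.00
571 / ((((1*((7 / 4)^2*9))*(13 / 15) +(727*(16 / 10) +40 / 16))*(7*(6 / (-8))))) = -0.09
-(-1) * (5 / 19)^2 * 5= 125 / 361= 0.35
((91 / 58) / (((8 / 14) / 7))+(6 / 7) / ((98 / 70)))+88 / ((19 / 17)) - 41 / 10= 102022649 / 1079960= 94.47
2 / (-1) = -2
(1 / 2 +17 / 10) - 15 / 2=-53 / 10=-5.30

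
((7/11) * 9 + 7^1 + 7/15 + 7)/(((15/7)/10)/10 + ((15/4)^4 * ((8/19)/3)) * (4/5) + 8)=3545248/5306367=0.67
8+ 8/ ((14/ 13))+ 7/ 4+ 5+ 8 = 845/ 28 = 30.18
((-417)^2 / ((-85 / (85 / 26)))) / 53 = -173889 / 1378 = -126.19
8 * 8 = 64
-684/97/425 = -684/41225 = -0.02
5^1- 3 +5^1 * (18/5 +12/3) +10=50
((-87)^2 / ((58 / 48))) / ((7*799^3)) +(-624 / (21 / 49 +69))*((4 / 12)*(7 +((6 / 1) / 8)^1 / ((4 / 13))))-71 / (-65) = -3065907700620827 / 112794520890870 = -27.18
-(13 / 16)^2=-169 / 256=-0.66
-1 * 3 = -3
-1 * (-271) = 271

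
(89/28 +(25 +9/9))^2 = 667489/784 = 851.39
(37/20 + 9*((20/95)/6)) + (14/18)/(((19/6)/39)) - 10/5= 3703/380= 9.74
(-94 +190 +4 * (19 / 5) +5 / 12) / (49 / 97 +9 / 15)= 649609 / 6432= 101.00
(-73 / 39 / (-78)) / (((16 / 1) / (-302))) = -11023 / 24336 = -0.45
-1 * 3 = -3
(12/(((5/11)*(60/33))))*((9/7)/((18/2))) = 363/175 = 2.07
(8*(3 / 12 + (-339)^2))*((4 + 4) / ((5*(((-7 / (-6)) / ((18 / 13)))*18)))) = 8825952 / 91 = 96988.48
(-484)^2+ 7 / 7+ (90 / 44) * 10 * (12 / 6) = 2577277 / 11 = 234297.91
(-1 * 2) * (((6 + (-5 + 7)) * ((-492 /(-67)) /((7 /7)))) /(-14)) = 3936 /469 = 8.39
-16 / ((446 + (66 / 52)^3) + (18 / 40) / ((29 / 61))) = -40776320 / 1144263091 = -0.04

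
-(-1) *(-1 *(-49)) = 49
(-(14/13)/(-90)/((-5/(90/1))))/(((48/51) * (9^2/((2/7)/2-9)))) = 527/21060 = 0.03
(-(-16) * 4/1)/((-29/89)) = -5696/29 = -196.41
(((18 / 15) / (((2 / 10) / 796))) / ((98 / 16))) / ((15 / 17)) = 216512 / 245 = 883.72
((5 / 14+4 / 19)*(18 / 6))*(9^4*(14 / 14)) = 2972133 / 266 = 11173.43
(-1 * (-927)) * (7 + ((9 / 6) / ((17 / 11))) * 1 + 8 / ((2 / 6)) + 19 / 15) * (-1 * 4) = -10475718 / 85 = -123243.74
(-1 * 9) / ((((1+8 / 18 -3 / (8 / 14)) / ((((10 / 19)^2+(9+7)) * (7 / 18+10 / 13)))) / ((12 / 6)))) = 4409712 / 49457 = 89.16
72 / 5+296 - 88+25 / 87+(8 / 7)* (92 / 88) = 7498933 / 33495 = 223.88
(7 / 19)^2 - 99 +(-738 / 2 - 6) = -171065 / 361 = -473.86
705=705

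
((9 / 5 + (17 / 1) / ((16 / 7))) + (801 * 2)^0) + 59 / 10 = 1291 / 80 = 16.14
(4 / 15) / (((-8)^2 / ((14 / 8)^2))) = 49 / 3840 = 0.01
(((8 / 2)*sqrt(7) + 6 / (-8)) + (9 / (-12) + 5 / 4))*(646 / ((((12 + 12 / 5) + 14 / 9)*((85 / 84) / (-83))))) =298053 / 359-4768848*sqrt(7) / 359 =-34315.13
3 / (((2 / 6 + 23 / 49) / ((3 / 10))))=1323 / 1180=1.12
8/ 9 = 0.89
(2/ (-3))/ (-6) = 1/ 9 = 0.11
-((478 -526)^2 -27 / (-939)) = -721161 / 313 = -2304.03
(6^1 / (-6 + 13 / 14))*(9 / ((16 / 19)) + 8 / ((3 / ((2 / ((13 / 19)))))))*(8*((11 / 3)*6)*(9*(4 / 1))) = -127877904 / 923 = -138545.94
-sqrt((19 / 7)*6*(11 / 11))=-4.04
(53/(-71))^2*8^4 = 2282.42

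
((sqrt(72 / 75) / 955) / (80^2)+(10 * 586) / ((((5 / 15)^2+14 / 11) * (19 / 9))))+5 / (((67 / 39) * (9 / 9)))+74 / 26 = sqrt(6) / 15280000+4560768902 / 2267213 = 2011.62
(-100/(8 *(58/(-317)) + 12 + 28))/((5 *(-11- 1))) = 1585/36648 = 0.04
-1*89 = -89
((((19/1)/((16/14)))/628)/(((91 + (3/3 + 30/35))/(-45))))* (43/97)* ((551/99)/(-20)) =22058183/13937580800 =0.00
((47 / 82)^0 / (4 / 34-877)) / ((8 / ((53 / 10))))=-901 / 1192560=-0.00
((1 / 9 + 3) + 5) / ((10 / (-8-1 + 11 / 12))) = -7081 / 1080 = -6.56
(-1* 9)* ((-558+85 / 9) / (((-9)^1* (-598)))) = 4937 / 5382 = 0.92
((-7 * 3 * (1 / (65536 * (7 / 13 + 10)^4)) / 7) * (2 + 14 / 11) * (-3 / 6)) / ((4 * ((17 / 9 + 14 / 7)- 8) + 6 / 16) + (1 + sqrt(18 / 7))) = -52711753185 / 129314325132723703808- 187388721 * sqrt(14) / 16164290641590462976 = -0.00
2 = 2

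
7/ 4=1.75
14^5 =537824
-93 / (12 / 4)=-31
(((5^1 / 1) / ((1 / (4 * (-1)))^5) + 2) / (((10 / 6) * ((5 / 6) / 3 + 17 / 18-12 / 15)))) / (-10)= 69093 / 95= 727.29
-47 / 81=-0.58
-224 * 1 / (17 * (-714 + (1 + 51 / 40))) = 1280 / 69139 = 0.02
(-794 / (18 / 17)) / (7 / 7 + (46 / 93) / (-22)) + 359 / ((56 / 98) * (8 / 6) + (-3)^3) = -1290693359 / 1653000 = -780.82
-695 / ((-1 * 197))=695 / 197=3.53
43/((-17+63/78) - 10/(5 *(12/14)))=-3354/1445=-2.32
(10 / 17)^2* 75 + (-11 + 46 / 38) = 88746 / 5491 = 16.16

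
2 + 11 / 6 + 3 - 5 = 11 / 6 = 1.83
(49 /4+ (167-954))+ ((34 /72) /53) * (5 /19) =-7021538 /9063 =-774.75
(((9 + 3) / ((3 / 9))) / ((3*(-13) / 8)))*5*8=-3840 / 13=-295.38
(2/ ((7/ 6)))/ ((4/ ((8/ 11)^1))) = 24/ 77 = 0.31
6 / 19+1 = 25 / 19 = 1.32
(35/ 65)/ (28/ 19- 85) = -133/ 20631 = -0.01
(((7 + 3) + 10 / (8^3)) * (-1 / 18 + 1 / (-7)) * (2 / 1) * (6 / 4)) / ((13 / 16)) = -21375 / 2912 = -7.34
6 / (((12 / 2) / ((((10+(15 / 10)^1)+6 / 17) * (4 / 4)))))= 403 / 34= 11.85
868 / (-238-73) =-868 / 311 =-2.79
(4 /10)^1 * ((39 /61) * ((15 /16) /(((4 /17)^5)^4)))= 475515074577765985120987317 /536561674354688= 886226313404.99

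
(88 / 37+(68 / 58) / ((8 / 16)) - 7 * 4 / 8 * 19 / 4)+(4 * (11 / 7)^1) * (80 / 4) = 6838765 / 60088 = 113.81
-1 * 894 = -894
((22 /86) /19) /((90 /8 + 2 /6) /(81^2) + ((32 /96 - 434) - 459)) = -866052 /57419816381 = -0.00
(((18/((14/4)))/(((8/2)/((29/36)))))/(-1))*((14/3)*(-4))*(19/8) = 551/12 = 45.92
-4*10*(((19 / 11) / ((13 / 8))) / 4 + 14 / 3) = -84640 / 429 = -197.30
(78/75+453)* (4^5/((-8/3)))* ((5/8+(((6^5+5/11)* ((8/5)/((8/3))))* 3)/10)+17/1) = -1698972820848/6875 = -247123319.40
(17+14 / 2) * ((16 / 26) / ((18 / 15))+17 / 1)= 5464 / 13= 420.31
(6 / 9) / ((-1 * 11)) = -2 / 33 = -0.06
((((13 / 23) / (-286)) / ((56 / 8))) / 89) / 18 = -1 / 5674284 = -0.00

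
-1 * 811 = -811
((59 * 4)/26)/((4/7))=413/26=15.88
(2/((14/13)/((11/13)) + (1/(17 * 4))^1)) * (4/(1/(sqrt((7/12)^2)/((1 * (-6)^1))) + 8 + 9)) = 41888/45261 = 0.93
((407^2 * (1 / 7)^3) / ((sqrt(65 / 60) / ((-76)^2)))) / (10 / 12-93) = -11481463488 * sqrt(39) / 2465827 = -29078.16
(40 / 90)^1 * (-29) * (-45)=580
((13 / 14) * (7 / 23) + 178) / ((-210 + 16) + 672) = 8201 / 21988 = 0.37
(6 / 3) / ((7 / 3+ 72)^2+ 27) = 0.00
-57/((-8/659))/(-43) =-37563/344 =-109.19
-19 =-19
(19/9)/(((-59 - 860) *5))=-19/41355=-0.00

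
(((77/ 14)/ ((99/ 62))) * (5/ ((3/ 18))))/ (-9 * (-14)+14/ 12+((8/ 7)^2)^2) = 1488620/ 1856539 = 0.80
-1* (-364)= 364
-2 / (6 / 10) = -10 / 3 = -3.33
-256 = -256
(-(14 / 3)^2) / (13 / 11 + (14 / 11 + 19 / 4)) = -8624 / 2853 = -3.02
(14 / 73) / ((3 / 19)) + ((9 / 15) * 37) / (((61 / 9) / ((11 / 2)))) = 2568851 / 133590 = 19.23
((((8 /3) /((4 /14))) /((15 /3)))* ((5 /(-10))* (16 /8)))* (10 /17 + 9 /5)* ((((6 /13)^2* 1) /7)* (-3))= 29232 /71825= 0.41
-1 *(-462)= 462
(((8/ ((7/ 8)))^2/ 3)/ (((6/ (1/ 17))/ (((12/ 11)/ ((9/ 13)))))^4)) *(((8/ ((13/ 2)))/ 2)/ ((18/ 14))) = 1151860736/ 1516345853737869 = 0.00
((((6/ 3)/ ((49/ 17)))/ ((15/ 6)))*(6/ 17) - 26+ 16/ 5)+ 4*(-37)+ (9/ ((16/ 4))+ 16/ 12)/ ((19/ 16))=-2341714/ 13965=-167.68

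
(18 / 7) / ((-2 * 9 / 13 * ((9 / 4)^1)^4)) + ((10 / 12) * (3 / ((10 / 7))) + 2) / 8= 582409 / 1469664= 0.40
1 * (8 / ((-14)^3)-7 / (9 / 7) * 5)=-84044 / 3087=-27.23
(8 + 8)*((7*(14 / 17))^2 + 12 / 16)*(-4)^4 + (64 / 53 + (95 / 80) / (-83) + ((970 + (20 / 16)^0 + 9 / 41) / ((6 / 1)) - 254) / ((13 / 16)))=4523522925812495 / 32525220624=139077.39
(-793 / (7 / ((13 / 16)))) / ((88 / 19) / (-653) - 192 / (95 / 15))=127903763 / 42136192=3.04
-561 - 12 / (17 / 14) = -9705 / 17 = -570.88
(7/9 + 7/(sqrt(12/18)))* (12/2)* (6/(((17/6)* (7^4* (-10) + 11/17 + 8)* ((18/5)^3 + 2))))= -6750* sqrt(6)/177256849 -1500/177256849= -0.00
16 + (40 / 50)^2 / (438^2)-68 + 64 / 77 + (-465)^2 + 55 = 19963310620808 / 92324925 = 216228.83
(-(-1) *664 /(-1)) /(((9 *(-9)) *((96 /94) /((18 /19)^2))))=7802 /1083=7.20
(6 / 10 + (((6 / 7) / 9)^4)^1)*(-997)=-581772431 / 972405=-598.28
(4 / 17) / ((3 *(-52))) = -1 / 663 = -0.00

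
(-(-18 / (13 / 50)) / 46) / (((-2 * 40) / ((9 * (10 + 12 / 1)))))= -4455 / 1196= -3.72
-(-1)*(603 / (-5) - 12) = -663 / 5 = -132.60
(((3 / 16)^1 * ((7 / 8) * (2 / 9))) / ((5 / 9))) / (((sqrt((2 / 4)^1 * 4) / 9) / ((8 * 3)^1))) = 567 * sqrt(2) / 80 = 10.02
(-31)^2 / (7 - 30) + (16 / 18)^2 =-76369 / 1863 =-40.99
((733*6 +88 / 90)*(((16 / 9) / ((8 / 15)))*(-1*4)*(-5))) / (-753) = -7918160 / 20331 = -389.46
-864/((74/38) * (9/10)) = -18240/37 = -492.97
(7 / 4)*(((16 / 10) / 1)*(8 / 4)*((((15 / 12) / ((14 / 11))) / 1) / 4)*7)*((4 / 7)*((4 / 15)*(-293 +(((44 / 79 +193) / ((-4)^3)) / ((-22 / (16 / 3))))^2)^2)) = 199792561513144913569 / 1592603375953920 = 125450.29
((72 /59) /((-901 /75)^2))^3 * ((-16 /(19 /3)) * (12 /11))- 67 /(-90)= 0.74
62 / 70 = 31 / 35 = 0.89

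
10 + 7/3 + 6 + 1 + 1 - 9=34/3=11.33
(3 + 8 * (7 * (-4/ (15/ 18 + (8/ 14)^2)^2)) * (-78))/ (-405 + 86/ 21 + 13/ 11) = -31721731335/ 976083856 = -32.50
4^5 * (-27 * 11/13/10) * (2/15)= -101376/325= -311.93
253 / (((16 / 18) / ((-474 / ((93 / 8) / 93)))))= -1079298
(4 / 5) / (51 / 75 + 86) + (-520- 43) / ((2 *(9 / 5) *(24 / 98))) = -298900825 / 468072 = -638.58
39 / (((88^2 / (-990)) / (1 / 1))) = -4.99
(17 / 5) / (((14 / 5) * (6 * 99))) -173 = -1438651 / 8316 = -173.00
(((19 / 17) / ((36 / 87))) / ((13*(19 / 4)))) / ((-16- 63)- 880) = -29 / 635817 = -0.00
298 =298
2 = 2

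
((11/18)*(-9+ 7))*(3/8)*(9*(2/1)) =-33/4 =-8.25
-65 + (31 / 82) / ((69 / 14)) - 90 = -154.92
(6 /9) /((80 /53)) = 53 /120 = 0.44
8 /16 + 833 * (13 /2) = 5415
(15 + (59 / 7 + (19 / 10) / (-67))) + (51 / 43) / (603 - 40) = 2657104313 / 113540210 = 23.40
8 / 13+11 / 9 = 215 / 117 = 1.84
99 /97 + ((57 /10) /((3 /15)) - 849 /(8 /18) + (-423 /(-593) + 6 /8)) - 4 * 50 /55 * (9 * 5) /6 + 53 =-1172791450 /632731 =-1853.54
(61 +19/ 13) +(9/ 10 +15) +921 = 999.36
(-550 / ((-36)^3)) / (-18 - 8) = -275 / 606528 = -0.00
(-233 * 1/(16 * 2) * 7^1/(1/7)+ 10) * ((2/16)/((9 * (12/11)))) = -4521/1024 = -4.42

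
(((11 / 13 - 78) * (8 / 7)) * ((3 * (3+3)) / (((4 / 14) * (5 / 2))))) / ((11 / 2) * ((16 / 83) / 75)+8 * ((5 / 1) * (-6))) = 22477230 / 2427607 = 9.26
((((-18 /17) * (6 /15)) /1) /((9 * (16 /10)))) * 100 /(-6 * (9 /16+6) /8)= 640 /1071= 0.60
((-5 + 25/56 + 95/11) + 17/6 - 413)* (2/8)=-750443/7392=-101.52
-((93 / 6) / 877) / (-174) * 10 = 155 / 152598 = 0.00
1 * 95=95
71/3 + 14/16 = 589/24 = 24.54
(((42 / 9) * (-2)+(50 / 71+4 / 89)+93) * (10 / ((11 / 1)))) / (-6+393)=16002710 / 80699949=0.20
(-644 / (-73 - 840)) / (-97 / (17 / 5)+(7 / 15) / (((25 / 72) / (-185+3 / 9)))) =-1368500 / 536874129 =-0.00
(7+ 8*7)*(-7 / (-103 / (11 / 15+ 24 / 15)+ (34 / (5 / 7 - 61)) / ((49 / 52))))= 651357 / 66083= 9.86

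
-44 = -44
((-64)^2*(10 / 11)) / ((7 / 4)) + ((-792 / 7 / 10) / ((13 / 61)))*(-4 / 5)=54310864 / 25025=2170.26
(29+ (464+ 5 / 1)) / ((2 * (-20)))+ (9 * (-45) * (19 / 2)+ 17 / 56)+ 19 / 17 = -18366597 / 4760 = -3858.53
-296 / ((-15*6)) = 148 / 45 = 3.29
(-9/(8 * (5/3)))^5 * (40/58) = -14348907/148480000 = -0.10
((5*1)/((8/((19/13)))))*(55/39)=5225/4056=1.29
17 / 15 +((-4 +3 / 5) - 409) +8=-6049 / 15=-403.27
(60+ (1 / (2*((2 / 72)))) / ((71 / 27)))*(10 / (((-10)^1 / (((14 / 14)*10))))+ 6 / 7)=-43392 / 71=-611.15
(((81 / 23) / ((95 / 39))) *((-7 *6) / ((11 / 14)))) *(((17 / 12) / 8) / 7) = -375921 / 192280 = -1.96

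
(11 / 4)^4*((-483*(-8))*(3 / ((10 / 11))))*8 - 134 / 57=13301679883 / 2280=5834070.12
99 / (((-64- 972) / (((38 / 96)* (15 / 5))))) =-1881 / 16576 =-0.11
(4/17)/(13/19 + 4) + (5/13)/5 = 2501/19669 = 0.13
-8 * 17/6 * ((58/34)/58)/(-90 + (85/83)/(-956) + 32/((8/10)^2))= 0.02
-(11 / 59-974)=57455 / 59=973.81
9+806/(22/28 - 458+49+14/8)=79861/11381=7.02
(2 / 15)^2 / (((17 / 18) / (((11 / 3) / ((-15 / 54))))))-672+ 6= -666.25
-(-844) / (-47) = -17.96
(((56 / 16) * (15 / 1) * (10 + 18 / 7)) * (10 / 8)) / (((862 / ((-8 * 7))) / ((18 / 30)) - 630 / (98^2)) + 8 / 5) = -34.20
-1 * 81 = -81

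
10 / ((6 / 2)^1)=10 / 3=3.33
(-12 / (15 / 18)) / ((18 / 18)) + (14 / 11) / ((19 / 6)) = -14628 / 1045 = -14.00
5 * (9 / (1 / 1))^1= 45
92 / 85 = 1.08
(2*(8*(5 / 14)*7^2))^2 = 78400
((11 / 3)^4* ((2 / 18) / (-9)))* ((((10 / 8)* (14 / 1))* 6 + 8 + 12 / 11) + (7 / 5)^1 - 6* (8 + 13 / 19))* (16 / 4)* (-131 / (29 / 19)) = 46197295672 / 951345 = 48559.98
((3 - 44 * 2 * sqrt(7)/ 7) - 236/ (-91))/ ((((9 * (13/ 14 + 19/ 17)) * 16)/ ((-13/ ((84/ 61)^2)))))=-32197813/ 247411584 + 9045751 * sqrt(7)/ 30926448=0.64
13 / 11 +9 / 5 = 164 / 55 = 2.98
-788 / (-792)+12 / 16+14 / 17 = 17291 / 6732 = 2.57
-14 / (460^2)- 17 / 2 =-899307 / 105800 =-8.50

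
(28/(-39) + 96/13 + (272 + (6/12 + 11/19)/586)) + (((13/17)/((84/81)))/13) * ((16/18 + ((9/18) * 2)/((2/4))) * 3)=279.16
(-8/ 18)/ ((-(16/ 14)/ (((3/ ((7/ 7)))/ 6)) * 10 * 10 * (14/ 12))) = 1/ 600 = 0.00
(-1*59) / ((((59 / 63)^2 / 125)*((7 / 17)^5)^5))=-58427602550027574086763146159452125 / 1614756093064774064237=-36183546729421.64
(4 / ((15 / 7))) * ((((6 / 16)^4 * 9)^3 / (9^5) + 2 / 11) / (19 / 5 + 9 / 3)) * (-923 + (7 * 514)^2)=12453730407296184181 / 19275813224448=646080.67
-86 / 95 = -0.91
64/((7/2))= 128/7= 18.29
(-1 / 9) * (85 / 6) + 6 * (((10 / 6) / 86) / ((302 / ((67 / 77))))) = -21243820 / 13498947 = -1.57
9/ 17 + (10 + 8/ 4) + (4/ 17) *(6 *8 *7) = 1557/ 17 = 91.59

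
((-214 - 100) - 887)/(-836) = 1201/836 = 1.44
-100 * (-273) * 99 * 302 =816215400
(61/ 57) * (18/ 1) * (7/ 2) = 1281/ 19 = 67.42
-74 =-74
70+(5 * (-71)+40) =-245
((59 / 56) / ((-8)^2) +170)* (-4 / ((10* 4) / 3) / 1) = -1828017 / 35840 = -51.00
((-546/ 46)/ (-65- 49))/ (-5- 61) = -91/ 57684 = -0.00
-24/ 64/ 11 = -3/ 88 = -0.03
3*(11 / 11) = 3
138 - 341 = -203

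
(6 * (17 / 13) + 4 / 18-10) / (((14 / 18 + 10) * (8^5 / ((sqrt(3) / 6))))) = -0.00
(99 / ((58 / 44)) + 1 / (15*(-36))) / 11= 1176091 / 172260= 6.83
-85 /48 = -1.77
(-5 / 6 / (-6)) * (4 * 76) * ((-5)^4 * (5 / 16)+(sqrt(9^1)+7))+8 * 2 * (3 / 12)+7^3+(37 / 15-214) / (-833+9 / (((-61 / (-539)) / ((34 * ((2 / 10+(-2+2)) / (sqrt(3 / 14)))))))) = 426532333181 / 47311068-224114 * sqrt(42) / 3942589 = 9015.12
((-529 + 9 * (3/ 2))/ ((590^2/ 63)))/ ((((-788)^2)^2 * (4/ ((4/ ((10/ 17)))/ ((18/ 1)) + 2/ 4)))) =-570143/ 10737393771235328000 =-0.00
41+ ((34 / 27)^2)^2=23125417 / 531441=43.51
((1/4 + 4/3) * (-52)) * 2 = -494/3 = -164.67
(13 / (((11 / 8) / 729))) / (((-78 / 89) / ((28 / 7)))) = -346032 / 11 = -31457.45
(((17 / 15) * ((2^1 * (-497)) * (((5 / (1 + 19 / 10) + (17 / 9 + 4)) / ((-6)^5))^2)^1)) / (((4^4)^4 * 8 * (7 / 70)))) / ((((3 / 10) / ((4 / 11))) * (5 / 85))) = -2835436789885 / 437853255433723362410496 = -0.00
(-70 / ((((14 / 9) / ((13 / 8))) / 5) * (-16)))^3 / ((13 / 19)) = 36575296875 / 2097152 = 17440.46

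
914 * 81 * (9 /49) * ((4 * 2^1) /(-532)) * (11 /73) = -14658732 /475741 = -30.81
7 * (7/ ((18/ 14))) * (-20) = -6860/ 9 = -762.22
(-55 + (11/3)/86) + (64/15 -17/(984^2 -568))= -10546351323/208052920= -50.69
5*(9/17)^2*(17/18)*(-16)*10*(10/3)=-12000/17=-705.88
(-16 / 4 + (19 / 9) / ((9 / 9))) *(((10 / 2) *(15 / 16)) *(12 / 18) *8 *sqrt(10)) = -425 *sqrt(10) / 9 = -149.33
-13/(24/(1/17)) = -13/408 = -0.03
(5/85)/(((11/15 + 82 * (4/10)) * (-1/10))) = -150/8551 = -0.02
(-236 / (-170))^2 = 13924 / 7225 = 1.93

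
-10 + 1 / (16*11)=-1759 / 176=-9.99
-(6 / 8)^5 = -243 / 1024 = -0.24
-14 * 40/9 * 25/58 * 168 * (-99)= 12936000/29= 446068.97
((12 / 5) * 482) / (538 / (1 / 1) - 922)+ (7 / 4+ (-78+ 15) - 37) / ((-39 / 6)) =12587 / 1040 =12.10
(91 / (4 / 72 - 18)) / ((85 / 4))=-6552 / 27455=-0.24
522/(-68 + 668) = 87/100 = 0.87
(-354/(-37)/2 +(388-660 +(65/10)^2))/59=-33295/8732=-3.81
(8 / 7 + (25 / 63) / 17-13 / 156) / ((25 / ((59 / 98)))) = 273701 / 10495800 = 0.03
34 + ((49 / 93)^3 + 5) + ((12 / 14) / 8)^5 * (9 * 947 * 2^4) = 35535438781429 / 865204998336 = 41.07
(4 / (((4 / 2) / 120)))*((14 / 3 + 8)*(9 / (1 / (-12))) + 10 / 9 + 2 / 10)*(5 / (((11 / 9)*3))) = -447280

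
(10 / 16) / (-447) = -5 / 3576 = -0.00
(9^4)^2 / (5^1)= 43046721 / 5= 8609344.20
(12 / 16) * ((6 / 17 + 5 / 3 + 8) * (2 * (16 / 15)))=4088 / 255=16.03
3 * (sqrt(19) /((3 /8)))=34.87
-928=-928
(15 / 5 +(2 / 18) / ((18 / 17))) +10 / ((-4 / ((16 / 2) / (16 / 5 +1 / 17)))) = -136069 / 44874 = -3.03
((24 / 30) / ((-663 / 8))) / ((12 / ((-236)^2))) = -445568 / 9945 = -44.80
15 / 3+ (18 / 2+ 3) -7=10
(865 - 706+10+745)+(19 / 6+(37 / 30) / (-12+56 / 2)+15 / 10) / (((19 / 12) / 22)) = 372367 / 380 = 979.91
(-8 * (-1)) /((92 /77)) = 154 /23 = 6.70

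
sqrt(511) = 22.61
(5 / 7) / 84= 5 / 588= 0.01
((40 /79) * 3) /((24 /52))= 260 /79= 3.29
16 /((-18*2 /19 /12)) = -304 /3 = -101.33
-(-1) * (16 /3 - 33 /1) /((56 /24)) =-83 /7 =-11.86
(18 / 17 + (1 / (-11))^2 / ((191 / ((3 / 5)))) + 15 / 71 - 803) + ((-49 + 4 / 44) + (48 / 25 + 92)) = -527716459249 / 697374425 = -756.72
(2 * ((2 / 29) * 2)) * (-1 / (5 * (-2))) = 4 / 145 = 0.03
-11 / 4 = -2.75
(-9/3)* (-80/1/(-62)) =-120/31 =-3.87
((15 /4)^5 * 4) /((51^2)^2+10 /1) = 759375 /1731894016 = 0.00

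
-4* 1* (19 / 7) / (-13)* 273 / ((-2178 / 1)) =-38 / 363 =-0.10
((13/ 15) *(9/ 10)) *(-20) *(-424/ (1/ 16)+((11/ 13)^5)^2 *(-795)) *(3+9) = 68821362810821592/ 53022496865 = 1297965.33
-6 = -6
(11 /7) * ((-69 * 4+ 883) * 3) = 20031 /7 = 2861.57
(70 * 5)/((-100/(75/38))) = -525/76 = -6.91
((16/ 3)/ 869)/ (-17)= -16/ 44319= -0.00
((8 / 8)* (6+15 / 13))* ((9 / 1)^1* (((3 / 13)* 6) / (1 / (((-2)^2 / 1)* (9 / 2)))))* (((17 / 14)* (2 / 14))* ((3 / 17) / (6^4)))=0.04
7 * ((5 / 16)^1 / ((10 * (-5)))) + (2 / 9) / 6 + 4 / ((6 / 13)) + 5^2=145411 / 4320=33.66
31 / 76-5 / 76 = 13 / 38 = 0.34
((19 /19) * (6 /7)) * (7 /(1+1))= 3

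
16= 16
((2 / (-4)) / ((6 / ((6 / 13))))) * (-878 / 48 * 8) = 5.63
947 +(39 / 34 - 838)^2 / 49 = 863215077 / 56644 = 15239.30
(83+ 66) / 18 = 149 / 18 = 8.28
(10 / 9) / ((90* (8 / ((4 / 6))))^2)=1 / 1049760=0.00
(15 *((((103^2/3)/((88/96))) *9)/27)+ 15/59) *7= 87631495/649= 135025.42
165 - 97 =68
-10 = -10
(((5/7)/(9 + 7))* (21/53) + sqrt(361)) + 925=800527/848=944.02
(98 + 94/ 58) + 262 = 10487/ 29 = 361.62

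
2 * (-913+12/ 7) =-1822.57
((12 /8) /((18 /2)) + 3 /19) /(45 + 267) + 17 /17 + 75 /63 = 545635 /248976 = 2.19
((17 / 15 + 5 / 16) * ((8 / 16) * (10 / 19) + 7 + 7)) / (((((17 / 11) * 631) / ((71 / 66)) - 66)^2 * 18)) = 474040517 / 292305346030080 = 0.00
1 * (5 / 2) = 5 / 2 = 2.50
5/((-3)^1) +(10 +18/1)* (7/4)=142/3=47.33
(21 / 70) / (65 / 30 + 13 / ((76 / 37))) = 342 / 9685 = 0.04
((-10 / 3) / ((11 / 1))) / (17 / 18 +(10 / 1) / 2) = -60 / 1177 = -0.05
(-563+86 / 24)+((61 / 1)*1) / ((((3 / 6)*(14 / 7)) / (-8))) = -12569 / 12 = -1047.42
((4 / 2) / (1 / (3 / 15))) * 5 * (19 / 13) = 38 / 13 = 2.92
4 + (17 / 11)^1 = 61 / 11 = 5.55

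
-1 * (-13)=13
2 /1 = 2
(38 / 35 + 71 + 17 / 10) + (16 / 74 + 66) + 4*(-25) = 20721 / 518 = 40.00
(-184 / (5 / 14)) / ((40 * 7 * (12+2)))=-23 / 175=-0.13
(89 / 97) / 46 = 89 / 4462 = 0.02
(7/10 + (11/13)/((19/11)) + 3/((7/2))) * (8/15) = 141572/129675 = 1.09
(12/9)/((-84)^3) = -1/444528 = -0.00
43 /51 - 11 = -518 /51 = -10.16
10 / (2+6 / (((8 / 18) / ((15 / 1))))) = 20 / 409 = 0.05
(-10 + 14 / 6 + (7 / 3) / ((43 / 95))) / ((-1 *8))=27 / 86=0.31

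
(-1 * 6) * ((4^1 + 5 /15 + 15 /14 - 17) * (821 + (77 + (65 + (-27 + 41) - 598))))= 26367.57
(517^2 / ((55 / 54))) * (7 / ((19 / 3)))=27555066 / 95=290053.33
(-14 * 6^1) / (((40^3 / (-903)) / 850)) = 322371 / 320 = 1007.41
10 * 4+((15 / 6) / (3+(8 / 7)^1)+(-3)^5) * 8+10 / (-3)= -165518 / 87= -1902.51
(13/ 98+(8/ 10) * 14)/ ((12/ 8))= 1851/ 245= 7.56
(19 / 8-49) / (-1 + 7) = -373 / 48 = -7.77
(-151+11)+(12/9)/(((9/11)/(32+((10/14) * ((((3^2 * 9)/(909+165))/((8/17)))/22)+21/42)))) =-23554105/270648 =-87.03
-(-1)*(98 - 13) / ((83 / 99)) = 8415 / 83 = 101.39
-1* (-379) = 379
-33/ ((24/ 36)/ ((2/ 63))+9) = -11/ 10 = -1.10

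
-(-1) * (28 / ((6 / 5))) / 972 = 35 / 1458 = 0.02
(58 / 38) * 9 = 261 / 19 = 13.74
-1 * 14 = -14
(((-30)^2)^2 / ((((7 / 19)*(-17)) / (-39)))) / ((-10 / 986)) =-3481218000 / 7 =-497316857.14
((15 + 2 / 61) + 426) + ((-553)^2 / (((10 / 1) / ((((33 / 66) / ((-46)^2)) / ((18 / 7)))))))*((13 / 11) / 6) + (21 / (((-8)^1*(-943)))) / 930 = 1721286178109117 / 3897960960960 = 441.59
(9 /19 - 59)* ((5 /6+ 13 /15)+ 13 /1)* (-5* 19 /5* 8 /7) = 93408 /5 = 18681.60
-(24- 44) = 20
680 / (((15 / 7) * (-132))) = -2.40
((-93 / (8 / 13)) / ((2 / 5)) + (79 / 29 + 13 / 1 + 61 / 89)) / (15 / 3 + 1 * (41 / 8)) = -35.69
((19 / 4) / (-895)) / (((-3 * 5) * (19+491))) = 19 / 27387000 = 0.00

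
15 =15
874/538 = 437/269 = 1.62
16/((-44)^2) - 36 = -4355/121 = -35.99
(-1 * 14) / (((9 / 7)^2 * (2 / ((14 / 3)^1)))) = -4802 / 243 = -19.76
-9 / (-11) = 9 / 11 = 0.82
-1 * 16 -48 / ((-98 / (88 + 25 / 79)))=105512 / 3871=27.26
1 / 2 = 0.50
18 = 18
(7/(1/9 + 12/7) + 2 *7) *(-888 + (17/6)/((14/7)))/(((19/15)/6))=-65461767/874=-74899.05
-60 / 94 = -30 / 47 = -0.64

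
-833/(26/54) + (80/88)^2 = -2720111/1573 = -1729.25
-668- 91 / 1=-759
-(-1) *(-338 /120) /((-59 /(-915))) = -43.68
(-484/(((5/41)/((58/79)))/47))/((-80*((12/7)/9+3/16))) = 1135989624/250825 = 4529.01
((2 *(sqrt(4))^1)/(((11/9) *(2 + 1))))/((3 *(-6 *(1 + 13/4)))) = -8/561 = -0.01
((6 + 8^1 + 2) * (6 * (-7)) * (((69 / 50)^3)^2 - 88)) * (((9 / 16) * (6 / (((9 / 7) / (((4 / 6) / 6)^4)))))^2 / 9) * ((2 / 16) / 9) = 434609070063217 / 32285040750000000000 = 0.00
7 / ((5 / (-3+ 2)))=-7 / 5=-1.40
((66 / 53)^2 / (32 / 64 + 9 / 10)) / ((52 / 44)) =239580 / 255619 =0.94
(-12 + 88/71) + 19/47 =-34559/3337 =-10.36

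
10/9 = 1.11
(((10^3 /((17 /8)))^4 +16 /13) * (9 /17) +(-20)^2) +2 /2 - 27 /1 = 479232006915371758 /18458141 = 25963178356.66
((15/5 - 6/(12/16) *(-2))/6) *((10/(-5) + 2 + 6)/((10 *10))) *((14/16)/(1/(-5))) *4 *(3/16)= -399/640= -0.62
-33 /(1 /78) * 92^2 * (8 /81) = -19365632 /9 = -2151736.89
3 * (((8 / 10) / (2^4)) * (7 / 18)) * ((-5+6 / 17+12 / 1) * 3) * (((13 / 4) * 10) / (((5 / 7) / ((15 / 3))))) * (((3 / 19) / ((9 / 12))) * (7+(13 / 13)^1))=159250 / 323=493.03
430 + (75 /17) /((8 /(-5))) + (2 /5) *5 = 58377 /136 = 429.24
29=29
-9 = -9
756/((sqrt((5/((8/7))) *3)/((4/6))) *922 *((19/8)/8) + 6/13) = -214695936/1361397706273 + 47747621376 *sqrt(210)/1361397706273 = 0.51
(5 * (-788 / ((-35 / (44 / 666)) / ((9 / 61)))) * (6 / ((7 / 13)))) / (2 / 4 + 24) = 2704416 / 5419057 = 0.50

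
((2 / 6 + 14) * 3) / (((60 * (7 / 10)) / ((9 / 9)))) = 43 / 42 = 1.02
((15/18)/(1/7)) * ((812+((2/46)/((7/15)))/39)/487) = 2832535/291226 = 9.73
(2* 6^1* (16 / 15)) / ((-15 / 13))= -832 / 75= -11.09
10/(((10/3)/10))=30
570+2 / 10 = 2851 / 5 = 570.20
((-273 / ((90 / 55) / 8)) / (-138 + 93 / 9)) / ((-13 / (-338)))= 104104 / 383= 271.81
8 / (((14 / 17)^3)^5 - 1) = -22899384412078526344 / 2706854955952003569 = -8.46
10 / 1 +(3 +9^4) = 6574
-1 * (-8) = 8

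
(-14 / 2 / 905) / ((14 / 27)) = -27 / 1810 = -0.01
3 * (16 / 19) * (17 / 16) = 51 / 19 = 2.68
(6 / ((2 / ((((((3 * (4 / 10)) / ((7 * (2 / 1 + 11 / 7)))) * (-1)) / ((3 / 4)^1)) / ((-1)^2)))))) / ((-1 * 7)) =24 / 875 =0.03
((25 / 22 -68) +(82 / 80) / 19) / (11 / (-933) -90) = 521107557 / 702081160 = 0.74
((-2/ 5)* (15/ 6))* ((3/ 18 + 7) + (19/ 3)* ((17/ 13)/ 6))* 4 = -4000/ 117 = -34.19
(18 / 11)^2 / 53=324 / 6413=0.05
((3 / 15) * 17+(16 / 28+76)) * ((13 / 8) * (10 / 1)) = 36387 / 28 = 1299.54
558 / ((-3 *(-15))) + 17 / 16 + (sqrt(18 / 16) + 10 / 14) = 3 *sqrt(2) / 4 + 7939 / 560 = 15.24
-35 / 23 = -1.52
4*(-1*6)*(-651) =15624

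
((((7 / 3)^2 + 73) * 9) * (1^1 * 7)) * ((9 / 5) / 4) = 22239 / 10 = 2223.90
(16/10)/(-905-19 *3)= -4/2405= -0.00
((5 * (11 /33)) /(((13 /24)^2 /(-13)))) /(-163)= 960 /2119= 0.45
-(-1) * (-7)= -7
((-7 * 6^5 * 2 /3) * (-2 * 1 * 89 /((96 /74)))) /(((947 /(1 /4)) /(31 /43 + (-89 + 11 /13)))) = -60837351750 /529373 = -114923.41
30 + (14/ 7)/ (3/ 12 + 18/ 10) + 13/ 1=43.98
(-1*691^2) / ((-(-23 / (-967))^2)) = 446487230809 / 529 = 844021230.26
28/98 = 0.29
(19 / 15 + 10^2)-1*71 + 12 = 634 / 15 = 42.27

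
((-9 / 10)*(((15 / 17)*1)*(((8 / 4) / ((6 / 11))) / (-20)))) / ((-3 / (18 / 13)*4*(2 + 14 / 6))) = -891 / 229840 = -0.00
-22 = -22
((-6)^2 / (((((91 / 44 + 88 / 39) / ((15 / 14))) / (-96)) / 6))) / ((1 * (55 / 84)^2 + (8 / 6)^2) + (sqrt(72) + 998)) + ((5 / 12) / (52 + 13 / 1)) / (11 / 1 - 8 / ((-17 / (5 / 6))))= -57351423708273047755091 / 11166244463712166101364 + 11388692991836160 * sqrt(2) / 369596334691915997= -5.09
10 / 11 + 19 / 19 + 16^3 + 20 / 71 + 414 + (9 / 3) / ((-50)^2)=8810054843 / 1952500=4512.19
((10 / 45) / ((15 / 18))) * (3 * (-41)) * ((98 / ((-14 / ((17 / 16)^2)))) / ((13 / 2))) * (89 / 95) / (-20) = -7381927 / 3952000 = -1.87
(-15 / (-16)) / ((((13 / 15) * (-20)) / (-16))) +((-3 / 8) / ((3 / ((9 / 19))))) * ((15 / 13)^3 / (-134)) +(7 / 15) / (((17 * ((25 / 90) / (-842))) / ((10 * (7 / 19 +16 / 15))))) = -22693588665581 / 19018110800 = -1193.26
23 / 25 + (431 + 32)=11598 / 25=463.92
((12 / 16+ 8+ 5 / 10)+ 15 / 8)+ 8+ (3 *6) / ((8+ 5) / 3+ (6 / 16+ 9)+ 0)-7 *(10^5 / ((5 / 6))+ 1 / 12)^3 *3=-6876735478512345089207 / 189504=-36288075600052479.57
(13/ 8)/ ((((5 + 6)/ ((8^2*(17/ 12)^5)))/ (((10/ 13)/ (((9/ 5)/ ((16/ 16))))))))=23.05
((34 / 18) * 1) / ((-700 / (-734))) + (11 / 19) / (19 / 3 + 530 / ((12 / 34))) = 89397239 / 45126900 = 1.98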